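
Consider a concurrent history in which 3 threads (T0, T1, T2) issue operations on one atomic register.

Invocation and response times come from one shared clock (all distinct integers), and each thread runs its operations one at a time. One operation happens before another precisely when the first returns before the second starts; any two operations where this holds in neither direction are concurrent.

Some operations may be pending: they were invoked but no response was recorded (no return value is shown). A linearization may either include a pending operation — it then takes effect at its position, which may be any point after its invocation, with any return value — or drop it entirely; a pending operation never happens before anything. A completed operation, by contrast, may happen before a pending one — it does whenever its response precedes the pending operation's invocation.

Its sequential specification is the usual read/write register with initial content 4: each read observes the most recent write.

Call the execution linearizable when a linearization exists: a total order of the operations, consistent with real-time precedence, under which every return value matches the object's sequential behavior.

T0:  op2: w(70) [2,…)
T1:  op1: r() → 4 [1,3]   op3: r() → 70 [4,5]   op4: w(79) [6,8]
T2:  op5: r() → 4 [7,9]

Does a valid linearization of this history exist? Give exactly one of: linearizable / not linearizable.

events 1..8 are fine; event 9 — the response of op5 at time 9 — makes the prefix non-linearizable
checked exhaustively: 2 real-time-consistent orders of 4 completed operations, zero legal atomic register replays
every completion of the 1 pending operation (op2) was checked; none linearizes
for example op1, op3, op4, op5 (pending dropped) fails at step 2: op3 r() → 70 is not legal there
for example op1, op3, op5, op4 (pending dropped) fails at step 2: op3 r() → 70 is not legal there

not linearizable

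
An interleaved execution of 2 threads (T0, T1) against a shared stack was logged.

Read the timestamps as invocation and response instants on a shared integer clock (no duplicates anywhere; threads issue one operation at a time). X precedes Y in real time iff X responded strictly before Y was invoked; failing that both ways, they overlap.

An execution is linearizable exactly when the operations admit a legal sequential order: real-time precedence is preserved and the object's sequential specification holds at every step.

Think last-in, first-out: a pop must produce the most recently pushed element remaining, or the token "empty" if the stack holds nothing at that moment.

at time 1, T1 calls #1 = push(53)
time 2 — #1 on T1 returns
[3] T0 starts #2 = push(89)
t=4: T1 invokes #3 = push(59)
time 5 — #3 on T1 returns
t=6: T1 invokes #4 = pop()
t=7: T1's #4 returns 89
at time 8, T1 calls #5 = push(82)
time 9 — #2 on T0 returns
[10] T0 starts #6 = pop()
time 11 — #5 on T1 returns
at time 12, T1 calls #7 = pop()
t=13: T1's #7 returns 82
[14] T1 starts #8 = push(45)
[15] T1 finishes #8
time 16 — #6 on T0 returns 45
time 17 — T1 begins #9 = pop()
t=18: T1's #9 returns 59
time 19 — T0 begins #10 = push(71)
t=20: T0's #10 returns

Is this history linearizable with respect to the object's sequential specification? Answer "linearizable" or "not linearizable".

linearizable

one valid linearization: #1, #3, #2, #4, #5, #7, #8, #6, #9, #10
step 1: #1 push(53) — stack <53>
step 2: #3 push(59) — stack <53,59>
step 3: #2 push(89) — stack <53,59,89>
step 4: #4 pop() → 89 — stack <53,59>
step 5: #5 push(82) — stack <53,59,82>
step 6: #7 pop() → 82 — stack <53,59>
step 7: #8 push(45) — stack <53,59,45>
step 8: #6 pop() → 45 — stack <53,59>
step 9: #9 pop() → 59 — stack <53>
step 10: #10 push(71) — stack <53,71>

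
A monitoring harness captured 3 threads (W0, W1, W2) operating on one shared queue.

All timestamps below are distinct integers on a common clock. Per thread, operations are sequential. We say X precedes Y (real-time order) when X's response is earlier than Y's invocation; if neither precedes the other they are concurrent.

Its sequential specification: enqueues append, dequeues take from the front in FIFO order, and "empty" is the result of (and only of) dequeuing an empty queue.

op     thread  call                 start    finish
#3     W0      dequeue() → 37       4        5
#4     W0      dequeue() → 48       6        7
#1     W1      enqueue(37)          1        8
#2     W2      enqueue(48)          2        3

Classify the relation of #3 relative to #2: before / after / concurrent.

#3 spans [4,5], #2 spans [2,3]
resp(#2)=3 < inv(#3)=4

after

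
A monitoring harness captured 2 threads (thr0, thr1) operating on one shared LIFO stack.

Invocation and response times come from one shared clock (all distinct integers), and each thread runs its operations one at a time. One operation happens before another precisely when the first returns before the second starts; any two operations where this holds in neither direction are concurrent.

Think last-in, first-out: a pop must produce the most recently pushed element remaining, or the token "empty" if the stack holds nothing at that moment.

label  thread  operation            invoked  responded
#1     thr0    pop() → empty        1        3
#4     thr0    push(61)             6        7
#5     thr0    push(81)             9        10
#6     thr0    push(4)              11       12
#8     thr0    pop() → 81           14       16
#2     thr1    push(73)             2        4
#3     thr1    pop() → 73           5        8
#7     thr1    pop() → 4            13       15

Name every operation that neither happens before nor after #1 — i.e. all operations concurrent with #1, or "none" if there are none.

#2

overlap test against #1 [1,3]: concurrent iff the interval meets 1..3
#2 [2,4]: concurrent
#3 [5,8]: after
#4 [6,7]: after
#5 [9,10]: after
#6 [11,12]: after
#7 [13,15]: after
#8 [14,16]: after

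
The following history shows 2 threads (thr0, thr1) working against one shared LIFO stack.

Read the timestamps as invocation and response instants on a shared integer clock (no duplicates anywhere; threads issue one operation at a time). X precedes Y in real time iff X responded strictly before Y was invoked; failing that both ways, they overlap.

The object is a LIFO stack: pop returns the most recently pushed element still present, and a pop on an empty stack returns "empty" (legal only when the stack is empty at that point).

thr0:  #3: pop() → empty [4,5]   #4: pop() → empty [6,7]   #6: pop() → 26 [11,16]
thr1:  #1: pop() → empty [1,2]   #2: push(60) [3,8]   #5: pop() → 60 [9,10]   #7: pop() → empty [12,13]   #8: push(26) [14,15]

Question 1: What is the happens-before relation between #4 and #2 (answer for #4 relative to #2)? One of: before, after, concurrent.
Answer: concurrent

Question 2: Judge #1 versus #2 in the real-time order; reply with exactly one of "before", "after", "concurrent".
Answer: before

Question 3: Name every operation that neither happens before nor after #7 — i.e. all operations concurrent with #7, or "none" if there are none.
Answer: #6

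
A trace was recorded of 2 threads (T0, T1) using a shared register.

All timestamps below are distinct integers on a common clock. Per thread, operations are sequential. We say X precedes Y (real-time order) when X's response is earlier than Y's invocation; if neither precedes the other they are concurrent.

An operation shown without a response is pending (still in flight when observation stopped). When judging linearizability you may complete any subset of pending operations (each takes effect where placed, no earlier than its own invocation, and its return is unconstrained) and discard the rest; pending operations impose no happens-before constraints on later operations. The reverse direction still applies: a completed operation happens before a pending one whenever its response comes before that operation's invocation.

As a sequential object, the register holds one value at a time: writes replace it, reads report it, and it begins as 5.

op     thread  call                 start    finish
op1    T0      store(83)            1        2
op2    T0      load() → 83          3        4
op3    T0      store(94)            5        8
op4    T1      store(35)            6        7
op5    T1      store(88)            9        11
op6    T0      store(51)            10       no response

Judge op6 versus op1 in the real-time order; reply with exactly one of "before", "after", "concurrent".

op6 spans [10,…), op1 spans [1,2]
resp(op1)=2 < inv(op6)=10

after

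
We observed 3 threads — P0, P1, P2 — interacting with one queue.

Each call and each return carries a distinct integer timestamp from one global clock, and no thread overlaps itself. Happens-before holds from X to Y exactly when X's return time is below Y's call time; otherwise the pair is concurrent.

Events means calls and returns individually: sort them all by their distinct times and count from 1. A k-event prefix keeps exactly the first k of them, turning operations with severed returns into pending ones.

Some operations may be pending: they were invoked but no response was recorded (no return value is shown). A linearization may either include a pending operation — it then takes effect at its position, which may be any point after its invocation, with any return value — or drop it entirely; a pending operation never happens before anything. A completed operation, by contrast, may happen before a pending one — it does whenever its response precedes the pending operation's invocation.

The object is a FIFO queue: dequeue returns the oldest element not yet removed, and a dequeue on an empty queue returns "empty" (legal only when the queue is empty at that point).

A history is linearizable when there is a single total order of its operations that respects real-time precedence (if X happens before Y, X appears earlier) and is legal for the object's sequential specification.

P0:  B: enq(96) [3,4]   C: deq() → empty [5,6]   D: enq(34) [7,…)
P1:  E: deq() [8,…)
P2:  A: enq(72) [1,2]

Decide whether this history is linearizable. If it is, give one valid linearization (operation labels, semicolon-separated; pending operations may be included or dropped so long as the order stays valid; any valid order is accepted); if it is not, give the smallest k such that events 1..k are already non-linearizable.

cut after 5 events: linearizable; cut after 6 events (C responds, time 6): not linearizable
the completed operations (3 total) allow one real-time order; the queue replay rejects it
take A, B, C: step 3 already fails, because C deq() → empty cannot occur there

not linearizable — minimal violating prefix: 6 events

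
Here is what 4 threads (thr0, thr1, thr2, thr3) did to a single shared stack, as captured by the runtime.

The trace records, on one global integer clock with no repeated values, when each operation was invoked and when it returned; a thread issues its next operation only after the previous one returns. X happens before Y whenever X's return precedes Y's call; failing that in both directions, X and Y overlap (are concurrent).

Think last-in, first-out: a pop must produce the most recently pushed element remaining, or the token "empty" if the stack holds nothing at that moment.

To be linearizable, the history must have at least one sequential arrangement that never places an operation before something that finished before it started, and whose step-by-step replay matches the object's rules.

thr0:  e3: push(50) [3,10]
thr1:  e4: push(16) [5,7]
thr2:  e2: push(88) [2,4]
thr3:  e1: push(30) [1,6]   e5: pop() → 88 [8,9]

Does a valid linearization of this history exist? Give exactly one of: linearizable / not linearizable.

events 1..8 are fine; event 9 — the response of e5 at time 9 — makes the prefix non-linearizable
every one of the 3 real-time-consistent orders over 4 completed stack ops fails the sequential spec
including or dropping the 1 pending operation (e3) in any combination fails
take e1, e2, e4, e5 (pending dropped): step 4 already fails, because e5 pop() → 88 cannot occur there
take e2, e1, e4, e5 (pending dropped): step 4 already fails, because e5 pop() → 88 cannot occur there

not linearizable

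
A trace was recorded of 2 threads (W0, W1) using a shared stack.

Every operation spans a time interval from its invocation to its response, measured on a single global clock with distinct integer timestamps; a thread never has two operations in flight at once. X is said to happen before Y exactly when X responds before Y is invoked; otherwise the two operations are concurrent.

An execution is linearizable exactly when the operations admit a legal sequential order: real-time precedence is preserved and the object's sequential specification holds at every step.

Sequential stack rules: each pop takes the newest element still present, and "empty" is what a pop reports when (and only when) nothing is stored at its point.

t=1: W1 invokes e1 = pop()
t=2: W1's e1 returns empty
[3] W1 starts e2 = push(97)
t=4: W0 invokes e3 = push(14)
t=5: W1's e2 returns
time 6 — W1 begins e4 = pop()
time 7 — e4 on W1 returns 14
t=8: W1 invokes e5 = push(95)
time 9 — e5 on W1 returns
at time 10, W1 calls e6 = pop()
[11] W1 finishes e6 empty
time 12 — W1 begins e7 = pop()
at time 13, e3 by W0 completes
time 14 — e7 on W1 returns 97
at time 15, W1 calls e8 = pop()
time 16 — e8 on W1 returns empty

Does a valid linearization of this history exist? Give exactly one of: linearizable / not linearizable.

not linearizable

prefix check: 1..10 passes, 1..11 fails once e6's time-11 response joins
exhaustive check: the 5 completed stack ops admit one real-time order; illegal
no escape via the 1 pending operation (e3): every completion choice fails
one such order, e1, e2, e4, e5, e6 (pending dropped), breaks at step 3 where e4 pop() → 14 is illegal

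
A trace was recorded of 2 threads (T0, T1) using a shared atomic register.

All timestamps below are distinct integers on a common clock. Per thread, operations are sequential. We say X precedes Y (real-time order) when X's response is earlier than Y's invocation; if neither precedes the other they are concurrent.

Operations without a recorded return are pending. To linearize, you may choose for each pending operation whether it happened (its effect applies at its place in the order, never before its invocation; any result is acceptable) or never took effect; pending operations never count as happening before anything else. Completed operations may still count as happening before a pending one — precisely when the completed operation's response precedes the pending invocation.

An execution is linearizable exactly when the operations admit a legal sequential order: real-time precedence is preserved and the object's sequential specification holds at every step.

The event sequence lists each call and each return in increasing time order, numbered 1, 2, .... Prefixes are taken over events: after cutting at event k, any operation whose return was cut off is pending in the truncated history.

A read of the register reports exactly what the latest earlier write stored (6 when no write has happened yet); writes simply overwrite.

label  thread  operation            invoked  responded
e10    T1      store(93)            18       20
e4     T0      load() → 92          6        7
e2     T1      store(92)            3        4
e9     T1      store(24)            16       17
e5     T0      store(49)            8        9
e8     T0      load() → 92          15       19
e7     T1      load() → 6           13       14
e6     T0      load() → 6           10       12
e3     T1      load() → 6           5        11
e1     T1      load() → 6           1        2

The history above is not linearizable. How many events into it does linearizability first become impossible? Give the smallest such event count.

11

a valid linearization of events 1..10 exists, for instance e1, e2, e3, e4, e5:
after step 1 (e1 load() → 6): value 6
after step 2 (e2 store(92)): value 92
after step 3 (e3 load() (pending, included)): value 92
after step 4 (e4 load() → 92): value 92
after step 5 (e5 store(49)): value 49
once event 11 joins (e3's response, time 11), exhaustive search finds no witness
completion choices over the 1 pending operation (e6) were checked; none helps
for example e1, e2, e3, e4, e5 (pending dropped) fails at step 3: e3 load() → 6 is not legal there
for example e1, e2, e4, e3, e5 (pending dropped) fails at step 4: e3 load() → 6 is not legal there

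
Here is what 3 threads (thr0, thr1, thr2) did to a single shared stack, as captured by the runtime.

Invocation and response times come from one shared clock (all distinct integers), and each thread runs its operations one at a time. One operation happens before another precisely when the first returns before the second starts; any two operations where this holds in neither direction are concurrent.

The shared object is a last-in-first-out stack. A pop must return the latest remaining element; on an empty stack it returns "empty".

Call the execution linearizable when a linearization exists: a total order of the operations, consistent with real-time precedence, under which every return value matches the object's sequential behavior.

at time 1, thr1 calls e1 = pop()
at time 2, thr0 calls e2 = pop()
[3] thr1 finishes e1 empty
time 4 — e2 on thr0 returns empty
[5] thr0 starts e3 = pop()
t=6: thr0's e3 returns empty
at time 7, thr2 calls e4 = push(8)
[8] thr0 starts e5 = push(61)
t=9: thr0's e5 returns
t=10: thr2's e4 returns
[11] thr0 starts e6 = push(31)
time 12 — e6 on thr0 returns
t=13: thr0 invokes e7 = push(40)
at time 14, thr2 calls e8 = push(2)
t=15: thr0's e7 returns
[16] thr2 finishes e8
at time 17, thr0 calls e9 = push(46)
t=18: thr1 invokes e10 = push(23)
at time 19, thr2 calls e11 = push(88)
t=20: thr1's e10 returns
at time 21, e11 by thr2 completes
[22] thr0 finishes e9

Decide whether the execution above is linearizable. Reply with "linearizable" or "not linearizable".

one valid linearization: e1, e2, e3, e4, e5, e6, e7, e8, e9, e10, e11
step 1: e1 pop() → empty — stack <>
step 2: e2 pop() → empty — stack <>
step 3: e3 pop() → empty — stack <>
step 4: e4 push(8) — stack <8>
step 5: e5 push(61) — stack <8,61>
step 6: e6 push(31) — stack <8,61,31>
step 7: e7 push(40) — stack <8,61,31,40>
step 8: e8 push(2) — stack <8,61,31,40,2>
step 9: e9 push(46) — stack <8,61,31,40,2,46>
step 10: e10 push(23) — stack <8,61,31,40,2,46,23>
step 11: e11 push(88) — stack <8,61,31,40,2,46,23,88>

linearizable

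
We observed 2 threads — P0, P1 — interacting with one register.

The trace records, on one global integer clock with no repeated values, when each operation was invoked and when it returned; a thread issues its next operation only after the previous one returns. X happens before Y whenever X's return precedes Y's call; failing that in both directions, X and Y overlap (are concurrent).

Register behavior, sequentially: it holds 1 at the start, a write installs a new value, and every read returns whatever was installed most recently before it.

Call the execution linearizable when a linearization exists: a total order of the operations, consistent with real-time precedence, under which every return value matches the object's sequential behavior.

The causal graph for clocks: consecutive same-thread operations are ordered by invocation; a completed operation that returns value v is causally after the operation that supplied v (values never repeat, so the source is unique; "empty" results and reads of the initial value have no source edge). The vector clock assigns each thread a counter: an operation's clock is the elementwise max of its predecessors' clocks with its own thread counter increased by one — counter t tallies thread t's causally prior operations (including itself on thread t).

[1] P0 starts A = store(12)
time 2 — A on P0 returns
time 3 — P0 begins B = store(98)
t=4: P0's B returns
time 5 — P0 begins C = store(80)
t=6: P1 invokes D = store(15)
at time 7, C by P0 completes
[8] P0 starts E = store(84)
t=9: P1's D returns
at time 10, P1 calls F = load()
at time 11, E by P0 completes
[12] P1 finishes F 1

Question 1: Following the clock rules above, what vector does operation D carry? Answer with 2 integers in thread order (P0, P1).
D, invoked 6, has no incoming edges; only P1's bump applies → (0, 1)
A, invoked 1, has no incoming edges; only P0's bump applies → (1, 0)
invoked at 10, F merges VC(D)=(0, 1) and bumps P1's slot → (0, 2)
invoked at 3, B merges VC(A)=(1, 0) and bumps P0's slot → (2, 0)
invoked at 5, C merges VC(B)=(2, 0) and bumps P0's slot → (3, 0)
invoked at 8, E merges VC(C)=(3, 0) and bumps P0's slot → (4, 0)
target: VC(D) = (0, 1)

(0, 1)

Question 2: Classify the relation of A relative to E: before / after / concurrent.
A spans [1,2], E spans [8,11]
resp(A)=2 < inv(E)=8

before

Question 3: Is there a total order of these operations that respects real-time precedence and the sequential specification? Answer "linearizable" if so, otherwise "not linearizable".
prefix check: 1..11 passes, 1..12 fails once F's time-12 response joins
every one of the 5 real-time-consistent orders over 6 completed register ops fails the sequential spec
one such order, A, B, C, D, E, F, breaks at step 6 where F load() → 1 is illegal
one such order, A, B, C, D, F, E, breaks at step 5 where F load() → 1 is illegal

not linearizable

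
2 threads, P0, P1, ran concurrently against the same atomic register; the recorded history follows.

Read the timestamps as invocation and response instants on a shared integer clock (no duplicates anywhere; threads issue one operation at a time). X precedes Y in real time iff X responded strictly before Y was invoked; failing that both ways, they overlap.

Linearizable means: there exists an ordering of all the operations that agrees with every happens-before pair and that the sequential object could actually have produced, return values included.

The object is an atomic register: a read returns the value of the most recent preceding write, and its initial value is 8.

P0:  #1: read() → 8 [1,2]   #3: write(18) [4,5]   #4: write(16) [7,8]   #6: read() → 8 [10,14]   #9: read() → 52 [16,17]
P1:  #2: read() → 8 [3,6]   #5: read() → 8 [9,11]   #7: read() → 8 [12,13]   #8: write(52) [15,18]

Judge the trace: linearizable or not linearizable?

events 1..10 are fine; event 11 — the response of #5 at time 11 — makes the prefix non-linearizable
2 orders of the 5 completed atomic register ops respect real time; none is legal
including or dropping the 1 pending operation (#6) in any combination fails
take #1, #2, #3, #4, #5 (pending dropped): step 5 already fails, because #5 read() → 8 cannot occur there
take #1, #3, #2, #4, #5 (pending dropped): step 3 already fails, because #2 read() → 8 cannot occur there

not linearizable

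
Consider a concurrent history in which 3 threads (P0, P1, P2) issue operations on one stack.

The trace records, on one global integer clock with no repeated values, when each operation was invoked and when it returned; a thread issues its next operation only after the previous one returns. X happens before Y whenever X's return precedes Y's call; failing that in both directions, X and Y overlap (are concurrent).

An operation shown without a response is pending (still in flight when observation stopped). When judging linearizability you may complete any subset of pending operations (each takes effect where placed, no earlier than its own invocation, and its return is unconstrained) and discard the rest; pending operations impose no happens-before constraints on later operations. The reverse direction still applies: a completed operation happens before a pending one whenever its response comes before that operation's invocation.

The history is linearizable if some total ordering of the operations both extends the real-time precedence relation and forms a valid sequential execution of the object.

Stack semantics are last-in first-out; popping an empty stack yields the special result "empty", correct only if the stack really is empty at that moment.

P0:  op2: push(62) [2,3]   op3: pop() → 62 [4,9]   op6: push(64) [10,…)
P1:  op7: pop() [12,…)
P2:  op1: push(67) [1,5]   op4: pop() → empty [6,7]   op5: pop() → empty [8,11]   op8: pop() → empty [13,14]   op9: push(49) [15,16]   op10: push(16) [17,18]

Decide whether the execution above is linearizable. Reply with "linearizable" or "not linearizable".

not linearizable

through event 6 a valid linearization exists; event 7 (op4 responding at time 7) ends that
all 2 real-time-respecting orders fail — 3 completed stack operations, no legal replay
including or dropping the 1 pending operation (op3) in any combination fails
sample order op1, op2, op4 (pending dropped) stalls at step 3 — op4 pop() → empty has no legal effect
sample order op2, op1, op4 (pending dropped) stalls at step 3 — op4 pop() → empty has no legal effect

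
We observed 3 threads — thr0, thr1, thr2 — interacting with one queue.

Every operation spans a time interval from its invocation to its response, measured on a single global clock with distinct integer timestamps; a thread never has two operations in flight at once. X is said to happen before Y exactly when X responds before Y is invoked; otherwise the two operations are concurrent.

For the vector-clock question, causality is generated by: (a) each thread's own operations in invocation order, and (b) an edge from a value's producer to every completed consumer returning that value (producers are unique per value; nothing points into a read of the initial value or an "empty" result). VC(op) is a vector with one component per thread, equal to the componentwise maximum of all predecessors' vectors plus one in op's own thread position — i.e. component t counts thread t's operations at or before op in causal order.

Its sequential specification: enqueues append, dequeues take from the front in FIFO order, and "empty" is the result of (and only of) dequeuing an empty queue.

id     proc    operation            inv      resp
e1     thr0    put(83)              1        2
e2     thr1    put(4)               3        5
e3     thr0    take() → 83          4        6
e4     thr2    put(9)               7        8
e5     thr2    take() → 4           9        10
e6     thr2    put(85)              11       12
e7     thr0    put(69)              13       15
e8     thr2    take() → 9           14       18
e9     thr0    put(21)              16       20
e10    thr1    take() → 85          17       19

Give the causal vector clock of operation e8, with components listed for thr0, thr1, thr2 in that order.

(0, 1, 4)

root op e4, invoked 7: fresh clock plus thr2's own tick → (0, 0, 1)
root op e2, invoked 3: fresh clock plus thr1's own tick → (0, 1, 0)
root op e1, invoked 1: fresh clock plus thr0's own tick → (1, 0, 0)
merge at e3 (invoked 4): VC(e1)=(1, 0, 0), own-thread bump on thr0 → (2, 0, 0)
merge at e5 (invoked 9): VC(e2)=(0, 1, 0), VC(e4)=(0, 0, 1), own-thread bump on thr2 → (0, 1, 2)
merge at e7 (invoked 13): VC(e3)=(2, 0, 0), own-thread bump on thr0 → (3, 0, 0)
merge at e6 (invoked 11): VC(e5)=(0, 1, 2), own-thread bump on thr2 → (0, 1, 3)
merge at e9 (invoked 16): VC(e7)=(3, 0, 0), own-thread bump on thr0 → (4, 0, 0)
merge at e8 (invoked 14): VC(e4)=(0, 0, 1), VC(e6)=(0, 1, 3), own-thread bump on thr2 → (0, 1, 4)
merge at e10 (invoked 17): VC(e2)=(0, 1, 0), VC(e6)=(0, 1, 3), own-thread bump on thr1 → (0, 2, 3)
target: VC(e8) = (0, 1, 4)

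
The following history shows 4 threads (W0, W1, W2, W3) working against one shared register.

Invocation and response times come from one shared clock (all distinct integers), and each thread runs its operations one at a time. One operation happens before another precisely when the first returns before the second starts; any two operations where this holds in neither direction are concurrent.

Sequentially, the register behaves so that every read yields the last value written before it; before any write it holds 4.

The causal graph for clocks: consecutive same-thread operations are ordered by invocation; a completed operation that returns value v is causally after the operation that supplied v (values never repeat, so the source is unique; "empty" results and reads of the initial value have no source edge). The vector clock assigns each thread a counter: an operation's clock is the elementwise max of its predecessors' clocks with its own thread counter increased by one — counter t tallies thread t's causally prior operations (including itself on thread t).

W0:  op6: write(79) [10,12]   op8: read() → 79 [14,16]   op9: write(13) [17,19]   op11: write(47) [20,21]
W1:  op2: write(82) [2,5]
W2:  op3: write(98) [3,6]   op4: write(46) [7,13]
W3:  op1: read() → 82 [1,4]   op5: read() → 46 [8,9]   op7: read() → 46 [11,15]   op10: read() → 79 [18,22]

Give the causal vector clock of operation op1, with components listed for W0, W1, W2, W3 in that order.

(0, 1, 0, 1)

VC(op3, invoked at 3): no causal predecessors; +1 on W2 → (0, 0, 1, 0)
VC(op2, invoked at 2): no causal predecessors; +1 on W1 → (0, 1, 0, 0)
VC(op6, invoked at 10): no causal predecessors; +1 on W0 → (1, 0, 0, 0)
op4 (invocation 7): componentwise max over VC(op3)=(0, 0, 1, 0), +1 at W2, giving (0, 0, 2, 0)
op1 (invocation 1): componentwise max over VC(op2)=(0, 1, 0, 0), +1 at W3, giving (0, 1, 0, 1)
op8 (invocation 14): componentwise max over VC(op6)=(1, 0, 0, 0), +1 at W0, giving (2, 0, 0, 0)
op9 (invocation 17): componentwise max over VC(op8)=(2, 0, 0, 0), +1 at W0, giving (3, 0, 0, 0)
op11 (invocation 20): componentwise max over VC(op9)=(3, 0, 0, 0), +1 at W0, giving (4, 0, 0, 0)
op5 (invocation 8): componentwise max over VC(op1)=(0, 1, 0, 1), VC(op4)=(0, 0, 2, 0), +1 at W3, giving (0, 1, 2, 2)
op7 (invocation 11): componentwise max over VC(op4)=(0, 0, 2, 0), VC(op5)=(0, 1, 2, 2), +1 at W3, giving (0, 1, 2, 3)
op10 (invocation 18): componentwise max over VC(op6)=(1, 0, 0, 0), VC(op7)=(0, 1, 2, 3), +1 at W3, giving (1, 1, 2, 4)
target: VC(op1) = (0, 1, 0, 1)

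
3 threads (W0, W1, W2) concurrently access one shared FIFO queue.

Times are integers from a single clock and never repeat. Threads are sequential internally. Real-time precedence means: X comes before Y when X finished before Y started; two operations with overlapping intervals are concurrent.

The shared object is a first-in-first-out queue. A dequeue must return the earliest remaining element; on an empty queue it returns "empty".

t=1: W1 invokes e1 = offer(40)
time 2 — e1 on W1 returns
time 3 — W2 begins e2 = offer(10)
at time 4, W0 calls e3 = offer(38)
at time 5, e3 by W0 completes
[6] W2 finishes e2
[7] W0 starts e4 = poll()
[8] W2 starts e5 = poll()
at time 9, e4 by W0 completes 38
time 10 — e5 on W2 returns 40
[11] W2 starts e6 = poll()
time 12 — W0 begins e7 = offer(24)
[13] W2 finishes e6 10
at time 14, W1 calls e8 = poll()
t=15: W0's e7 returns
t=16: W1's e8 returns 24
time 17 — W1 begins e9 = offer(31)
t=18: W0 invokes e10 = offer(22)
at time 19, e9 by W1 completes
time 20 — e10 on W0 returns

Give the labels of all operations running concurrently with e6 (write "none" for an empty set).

e6 spans [11,13]: anything still running between times 11 and 13 counts as concurrent
e1 [1,2]: before
e2 [3,6]: before
e3 [4,5]: before
e4 [7,9]: before
e5 [8,10]: before
e7 [12,15]: concurrent
e8 [14,16]: after
e9 [17,19]: after
e10 [18,20]: after

e7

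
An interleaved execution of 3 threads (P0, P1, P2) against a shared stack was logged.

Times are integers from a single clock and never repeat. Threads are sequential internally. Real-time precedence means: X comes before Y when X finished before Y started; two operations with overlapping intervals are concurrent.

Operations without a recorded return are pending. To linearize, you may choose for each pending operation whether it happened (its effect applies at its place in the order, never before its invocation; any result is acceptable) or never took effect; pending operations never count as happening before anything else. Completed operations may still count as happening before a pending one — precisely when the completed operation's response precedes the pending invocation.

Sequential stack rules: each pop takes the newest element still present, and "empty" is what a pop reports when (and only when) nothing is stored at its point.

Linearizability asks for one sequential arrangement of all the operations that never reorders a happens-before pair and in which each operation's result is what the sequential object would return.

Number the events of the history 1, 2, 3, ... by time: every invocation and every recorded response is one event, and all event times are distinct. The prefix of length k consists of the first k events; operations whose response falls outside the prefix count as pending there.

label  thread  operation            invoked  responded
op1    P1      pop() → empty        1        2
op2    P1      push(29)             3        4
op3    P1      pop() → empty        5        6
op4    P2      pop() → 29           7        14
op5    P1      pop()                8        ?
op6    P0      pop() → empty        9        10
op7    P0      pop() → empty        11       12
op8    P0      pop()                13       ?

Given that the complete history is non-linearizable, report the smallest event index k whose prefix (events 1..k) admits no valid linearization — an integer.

6

events 1..5 are linearizable, e.g. via op1, op2:
1. op1 pop() → empty, leaving stack <>
2. op2 push(29), leaving stack <29>
adding event 6 (op3 responds at 6) leaves no legal real-time order
sample order op1, op2, op3 stalls at step 3 — op3 pop() → empty has no legal effect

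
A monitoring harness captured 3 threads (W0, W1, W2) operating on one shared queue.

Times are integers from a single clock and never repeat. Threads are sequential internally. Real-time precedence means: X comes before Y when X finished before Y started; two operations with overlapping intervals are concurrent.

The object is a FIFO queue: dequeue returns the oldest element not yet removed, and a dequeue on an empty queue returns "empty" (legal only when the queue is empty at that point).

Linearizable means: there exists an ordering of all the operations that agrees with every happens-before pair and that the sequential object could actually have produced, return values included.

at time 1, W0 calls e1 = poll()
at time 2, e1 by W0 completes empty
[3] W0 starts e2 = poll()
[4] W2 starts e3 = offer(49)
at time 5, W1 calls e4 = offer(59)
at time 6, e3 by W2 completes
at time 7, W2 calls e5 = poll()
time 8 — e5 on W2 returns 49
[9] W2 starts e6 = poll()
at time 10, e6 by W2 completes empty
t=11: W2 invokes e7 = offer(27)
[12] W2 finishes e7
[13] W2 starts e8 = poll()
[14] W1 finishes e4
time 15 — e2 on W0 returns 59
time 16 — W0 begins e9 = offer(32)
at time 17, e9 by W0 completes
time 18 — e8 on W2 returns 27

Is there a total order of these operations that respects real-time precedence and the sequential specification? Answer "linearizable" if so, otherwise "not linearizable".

linearizable

one valid linearization: e1, e3, e4, e5, e2, e6, e7, e8, e9
after step 1 (e1 poll() → empty): queue <>
after step 2 (e3 offer(49)): queue <49>
after step 3 (e4 offer(59)): queue <49,59>
after step 4 (e5 poll() → 49): queue <59>
after step 5 (e2 poll() → 59): queue <>
after step 6 (e6 poll() → empty): queue <>
after step 7 (e7 offer(27)): queue <27>
after step 8 (e8 poll() → 27): queue <>
after step 9 (e9 offer(32)): queue <32>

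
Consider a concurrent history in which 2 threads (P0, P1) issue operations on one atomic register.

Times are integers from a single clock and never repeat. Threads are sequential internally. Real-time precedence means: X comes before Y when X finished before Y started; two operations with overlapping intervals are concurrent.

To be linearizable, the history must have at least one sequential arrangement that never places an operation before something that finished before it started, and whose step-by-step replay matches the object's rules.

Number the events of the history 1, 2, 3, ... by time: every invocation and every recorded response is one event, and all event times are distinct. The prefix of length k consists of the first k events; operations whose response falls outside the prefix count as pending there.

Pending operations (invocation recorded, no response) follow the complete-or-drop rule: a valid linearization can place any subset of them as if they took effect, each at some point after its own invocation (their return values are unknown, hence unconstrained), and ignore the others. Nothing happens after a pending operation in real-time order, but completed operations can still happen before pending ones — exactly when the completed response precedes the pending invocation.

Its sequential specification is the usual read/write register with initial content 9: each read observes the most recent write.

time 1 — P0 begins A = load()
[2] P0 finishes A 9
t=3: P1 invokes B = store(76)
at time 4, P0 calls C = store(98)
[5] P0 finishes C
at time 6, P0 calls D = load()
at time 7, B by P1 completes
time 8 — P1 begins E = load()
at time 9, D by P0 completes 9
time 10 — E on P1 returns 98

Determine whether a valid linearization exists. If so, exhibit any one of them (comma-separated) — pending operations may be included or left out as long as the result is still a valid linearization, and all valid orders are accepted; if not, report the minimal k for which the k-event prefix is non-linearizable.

events 1..8 are fine; event 9 — the response of D at time 9 — makes the prefix non-linearizable
every one of the 3 real-time-consistent orders over 4 completed atomic register ops fails the sequential spec
no completion choice of the 1 pending operation (E) rescues it — every subset was tried
sample order A, B, C, D (pending dropped) stalls at step 4 — D load() → 9 has no legal effect
sample order A, C, B, D (pending dropped) stalls at step 4 — D load() → 9 has no legal effect

not linearizable — minimal violating prefix: 9 events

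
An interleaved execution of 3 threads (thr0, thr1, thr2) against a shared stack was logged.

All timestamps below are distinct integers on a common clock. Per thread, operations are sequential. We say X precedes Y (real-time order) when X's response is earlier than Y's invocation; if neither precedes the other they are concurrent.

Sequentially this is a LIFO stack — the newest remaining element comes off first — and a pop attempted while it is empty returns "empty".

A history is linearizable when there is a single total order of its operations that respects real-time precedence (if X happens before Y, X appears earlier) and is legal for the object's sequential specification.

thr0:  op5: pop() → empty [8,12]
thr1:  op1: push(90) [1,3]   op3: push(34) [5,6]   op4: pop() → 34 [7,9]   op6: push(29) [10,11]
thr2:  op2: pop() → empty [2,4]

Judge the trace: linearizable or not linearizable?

not linearizable

events 1..11 are fine; event 12 — the response of op5 at time 12 — makes the prefix non-linearizable
every one of the 6 real-time-consistent orders over 6 completed stack ops fails the sequential spec
sample order op1, op2, op3, op4, op5, op6 stalls at step 2 — op2 pop() → empty has no legal effect
sample order op1, op2, op3, op4, op6, op5 stalls at step 2 — op2 pop() → empty has no legal effect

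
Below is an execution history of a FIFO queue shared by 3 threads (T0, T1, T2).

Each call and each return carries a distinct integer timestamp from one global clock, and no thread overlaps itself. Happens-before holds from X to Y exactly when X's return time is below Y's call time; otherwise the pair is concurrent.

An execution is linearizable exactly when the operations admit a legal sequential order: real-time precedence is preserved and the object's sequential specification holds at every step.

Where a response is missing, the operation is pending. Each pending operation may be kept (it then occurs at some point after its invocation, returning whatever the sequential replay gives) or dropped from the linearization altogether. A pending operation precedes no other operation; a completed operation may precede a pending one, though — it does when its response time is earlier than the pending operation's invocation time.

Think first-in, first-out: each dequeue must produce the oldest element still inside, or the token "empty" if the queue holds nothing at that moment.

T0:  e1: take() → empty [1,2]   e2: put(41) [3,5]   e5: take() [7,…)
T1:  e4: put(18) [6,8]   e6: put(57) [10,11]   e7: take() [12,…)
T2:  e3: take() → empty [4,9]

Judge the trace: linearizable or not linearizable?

witness order: e1, e2, e5, e3, e4, e6
after step 1 (e1 take() → empty): queue <>
after step 2 (e2 put(41)): queue <41>
after step 3 (e5 take() (pending, included)): queue <>
after step 4 (e3 take() → empty): queue <>
after step 5 (e4 put(18)): queue <18>
after step 6 (e6 put(57)): queue <18,57>

linearizable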